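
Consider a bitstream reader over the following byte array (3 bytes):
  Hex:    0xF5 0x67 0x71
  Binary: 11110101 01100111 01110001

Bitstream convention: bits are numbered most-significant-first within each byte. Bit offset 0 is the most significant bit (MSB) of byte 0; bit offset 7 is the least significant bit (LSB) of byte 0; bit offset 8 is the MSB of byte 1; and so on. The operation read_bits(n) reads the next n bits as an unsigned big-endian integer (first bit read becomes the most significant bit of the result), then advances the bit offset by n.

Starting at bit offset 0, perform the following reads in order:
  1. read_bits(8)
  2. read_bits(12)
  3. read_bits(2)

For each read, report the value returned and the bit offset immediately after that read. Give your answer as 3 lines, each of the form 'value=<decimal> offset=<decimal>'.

Read 1: bits[0:8] width=8 -> value=245 (bin 11110101); offset now 8 = byte 1 bit 0; 16 bits remain
Read 2: bits[8:20] width=12 -> value=1655 (bin 011001110111); offset now 20 = byte 2 bit 4; 4 bits remain
Read 3: bits[20:22] width=2 -> value=0 (bin 00); offset now 22 = byte 2 bit 6; 2 bits remain

Answer: value=245 offset=8
value=1655 offset=20
value=0 offset=22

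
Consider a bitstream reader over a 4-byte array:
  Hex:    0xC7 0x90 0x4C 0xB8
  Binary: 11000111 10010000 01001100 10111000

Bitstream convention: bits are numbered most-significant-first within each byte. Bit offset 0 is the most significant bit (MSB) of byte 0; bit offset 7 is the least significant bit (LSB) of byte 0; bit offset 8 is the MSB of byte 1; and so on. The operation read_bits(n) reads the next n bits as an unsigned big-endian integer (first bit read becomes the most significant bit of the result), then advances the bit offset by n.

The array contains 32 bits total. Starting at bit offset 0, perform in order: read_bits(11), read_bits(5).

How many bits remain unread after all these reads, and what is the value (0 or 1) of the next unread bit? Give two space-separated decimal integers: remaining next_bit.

Read 1: bits[0:11] width=11 -> value=1596 (bin 11000111100); offset now 11 = byte 1 bit 3; 21 bits remain
Read 2: bits[11:16] width=5 -> value=16 (bin 10000); offset now 16 = byte 2 bit 0; 16 bits remain

Answer: 16 0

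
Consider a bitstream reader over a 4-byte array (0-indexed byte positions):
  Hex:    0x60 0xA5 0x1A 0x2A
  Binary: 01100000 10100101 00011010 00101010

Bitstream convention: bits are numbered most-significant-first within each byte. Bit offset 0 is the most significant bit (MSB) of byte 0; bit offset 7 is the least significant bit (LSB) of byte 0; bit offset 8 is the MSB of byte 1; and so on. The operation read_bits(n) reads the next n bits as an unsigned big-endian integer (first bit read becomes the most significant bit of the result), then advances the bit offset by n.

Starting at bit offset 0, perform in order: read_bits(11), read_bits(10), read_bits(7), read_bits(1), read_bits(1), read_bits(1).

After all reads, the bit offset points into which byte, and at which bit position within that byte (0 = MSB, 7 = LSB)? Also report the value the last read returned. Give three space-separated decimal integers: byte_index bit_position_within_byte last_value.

Read 1: bits[0:11] width=11 -> value=773 (bin 01100000101); offset now 11 = byte 1 bit 3; 21 bits remain
Read 2: bits[11:21] width=10 -> value=163 (bin 0010100011); offset now 21 = byte 2 bit 5; 11 bits remain
Read 3: bits[21:28] width=7 -> value=34 (bin 0100010); offset now 28 = byte 3 bit 4; 4 bits remain
Read 4: bits[28:29] width=1 -> value=1 (bin 1); offset now 29 = byte 3 bit 5; 3 bits remain
Read 5: bits[29:30] width=1 -> value=0 (bin 0); offset now 30 = byte 3 bit 6; 2 bits remain
Read 6: bits[30:31] width=1 -> value=1 (bin 1); offset now 31 = byte 3 bit 7; 1 bits remain

Answer: 3 7 1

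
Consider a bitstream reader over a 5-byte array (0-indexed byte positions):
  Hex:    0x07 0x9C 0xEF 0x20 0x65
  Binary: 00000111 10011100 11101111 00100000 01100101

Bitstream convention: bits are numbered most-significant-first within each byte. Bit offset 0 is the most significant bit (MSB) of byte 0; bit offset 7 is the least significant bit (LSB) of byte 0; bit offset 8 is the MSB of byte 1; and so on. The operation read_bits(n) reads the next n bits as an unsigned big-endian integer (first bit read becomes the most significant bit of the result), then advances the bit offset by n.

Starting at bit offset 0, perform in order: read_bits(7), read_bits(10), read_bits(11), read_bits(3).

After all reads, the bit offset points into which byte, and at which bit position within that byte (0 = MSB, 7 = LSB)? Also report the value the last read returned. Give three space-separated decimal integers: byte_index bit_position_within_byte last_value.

Read 1: bits[0:7] width=7 -> value=3 (bin 0000011); offset now 7 = byte 0 bit 7; 33 bits remain
Read 2: bits[7:17] width=10 -> value=825 (bin 1100111001); offset now 17 = byte 2 bit 1; 23 bits remain
Read 3: bits[17:28] width=11 -> value=1778 (bin 11011110010); offset now 28 = byte 3 bit 4; 12 bits remain
Read 4: bits[28:31] width=3 -> value=0 (bin 000); offset now 31 = byte 3 bit 7; 9 bits remain

Answer: 3 7 0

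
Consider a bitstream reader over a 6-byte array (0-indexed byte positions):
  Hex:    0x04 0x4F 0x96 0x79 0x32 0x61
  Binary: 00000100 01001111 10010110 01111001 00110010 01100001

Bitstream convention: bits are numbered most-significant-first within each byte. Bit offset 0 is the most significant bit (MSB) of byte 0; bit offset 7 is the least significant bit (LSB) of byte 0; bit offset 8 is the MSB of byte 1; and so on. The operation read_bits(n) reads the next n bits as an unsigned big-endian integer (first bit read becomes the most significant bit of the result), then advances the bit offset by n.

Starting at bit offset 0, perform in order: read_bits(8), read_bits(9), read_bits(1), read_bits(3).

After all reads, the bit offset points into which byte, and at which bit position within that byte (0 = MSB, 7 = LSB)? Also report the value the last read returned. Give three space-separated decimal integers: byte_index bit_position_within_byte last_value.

Answer: 2 5 2

Derivation:
Read 1: bits[0:8] width=8 -> value=4 (bin 00000100); offset now 8 = byte 1 bit 0; 40 bits remain
Read 2: bits[8:17] width=9 -> value=159 (bin 010011111); offset now 17 = byte 2 bit 1; 31 bits remain
Read 3: bits[17:18] width=1 -> value=0 (bin 0); offset now 18 = byte 2 bit 2; 30 bits remain
Read 4: bits[18:21] width=3 -> value=2 (bin 010); offset now 21 = byte 2 bit 5; 27 bits remain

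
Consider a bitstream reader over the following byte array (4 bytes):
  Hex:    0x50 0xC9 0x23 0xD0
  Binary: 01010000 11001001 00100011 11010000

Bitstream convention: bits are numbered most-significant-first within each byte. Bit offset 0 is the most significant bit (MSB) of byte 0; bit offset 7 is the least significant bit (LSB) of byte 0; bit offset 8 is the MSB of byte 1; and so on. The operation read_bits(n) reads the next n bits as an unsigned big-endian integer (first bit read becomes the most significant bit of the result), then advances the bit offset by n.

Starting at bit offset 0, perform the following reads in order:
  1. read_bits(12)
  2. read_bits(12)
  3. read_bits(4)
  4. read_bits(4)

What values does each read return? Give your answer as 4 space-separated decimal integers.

Read 1: bits[0:12] width=12 -> value=1292 (bin 010100001100); offset now 12 = byte 1 bit 4; 20 bits remain
Read 2: bits[12:24] width=12 -> value=2339 (bin 100100100011); offset now 24 = byte 3 bit 0; 8 bits remain
Read 3: bits[24:28] width=4 -> value=13 (bin 1101); offset now 28 = byte 3 bit 4; 4 bits remain
Read 4: bits[28:32] width=4 -> value=0 (bin 0000); offset now 32 = byte 4 bit 0; 0 bits remain

Answer: 1292 2339 13 0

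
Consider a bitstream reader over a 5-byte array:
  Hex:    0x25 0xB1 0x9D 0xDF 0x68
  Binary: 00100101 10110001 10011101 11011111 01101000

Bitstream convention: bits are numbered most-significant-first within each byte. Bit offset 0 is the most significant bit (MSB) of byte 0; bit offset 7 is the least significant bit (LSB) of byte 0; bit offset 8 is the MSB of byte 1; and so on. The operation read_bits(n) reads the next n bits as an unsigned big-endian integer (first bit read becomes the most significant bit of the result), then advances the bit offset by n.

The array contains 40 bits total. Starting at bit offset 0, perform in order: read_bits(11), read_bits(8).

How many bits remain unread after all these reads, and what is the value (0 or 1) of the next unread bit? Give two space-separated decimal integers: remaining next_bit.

Answer: 21 1

Derivation:
Read 1: bits[0:11] width=11 -> value=301 (bin 00100101101); offset now 11 = byte 1 bit 3; 29 bits remain
Read 2: bits[11:19] width=8 -> value=140 (bin 10001100); offset now 19 = byte 2 bit 3; 21 bits remain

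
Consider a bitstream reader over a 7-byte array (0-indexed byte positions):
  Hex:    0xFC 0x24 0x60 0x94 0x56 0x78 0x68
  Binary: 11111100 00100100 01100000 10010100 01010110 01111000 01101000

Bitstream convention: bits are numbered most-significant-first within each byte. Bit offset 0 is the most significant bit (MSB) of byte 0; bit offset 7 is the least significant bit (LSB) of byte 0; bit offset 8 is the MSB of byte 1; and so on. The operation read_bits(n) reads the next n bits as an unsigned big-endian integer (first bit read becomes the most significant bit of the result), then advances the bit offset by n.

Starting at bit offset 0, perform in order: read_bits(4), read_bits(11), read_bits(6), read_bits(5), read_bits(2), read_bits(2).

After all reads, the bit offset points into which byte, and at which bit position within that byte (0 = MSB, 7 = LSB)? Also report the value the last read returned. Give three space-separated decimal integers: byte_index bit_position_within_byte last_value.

Answer: 3 6 1

Derivation:
Read 1: bits[0:4] width=4 -> value=15 (bin 1111); offset now 4 = byte 0 bit 4; 52 bits remain
Read 2: bits[4:15] width=11 -> value=1554 (bin 11000010010); offset now 15 = byte 1 bit 7; 41 bits remain
Read 3: bits[15:21] width=6 -> value=12 (bin 001100); offset now 21 = byte 2 bit 5; 35 bits remain
Read 4: bits[21:26] width=5 -> value=2 (bin 00010); offset now 26 = byte 3 bit 2; 30 bits remain
Read 5: bits[26:28] width=2 -> value=1 (bin 01); offset now 28 = byte 3 bit 4; 28 bits remain
Read 6: bits[28:30] width=2 -> value=1 (bin 01); offset now 30 = byte 3 bit 6; 26 bits remain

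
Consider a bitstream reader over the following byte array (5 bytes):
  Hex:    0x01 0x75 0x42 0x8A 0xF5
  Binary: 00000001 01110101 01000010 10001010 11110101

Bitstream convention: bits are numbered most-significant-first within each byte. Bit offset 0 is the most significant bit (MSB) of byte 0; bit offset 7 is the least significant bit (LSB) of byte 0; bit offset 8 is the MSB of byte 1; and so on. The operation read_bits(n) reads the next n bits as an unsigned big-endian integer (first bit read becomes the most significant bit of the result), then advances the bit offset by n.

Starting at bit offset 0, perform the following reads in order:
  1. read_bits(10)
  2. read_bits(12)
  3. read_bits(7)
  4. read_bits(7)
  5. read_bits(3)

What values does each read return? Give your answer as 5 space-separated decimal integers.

Read 1: bits[0:10] width=10 -> value=5 (bin 0000000101); offset now 10 = byte 1 bit 2; 30 bits remain
Read 2: bits[10:22] width=12 -> value=3408 (bin 110101010000); offset now 22 = byte 2 bit 6; 18 bits remain
Read 3: bits[22:29] width=7 -> value=81 (bin 1010001); offset now 29 = byte 3 bit 5; 11 bits remain
Read 4: bits[29:36] width=7 -> value=47 (bin 0101111); offset now 36 = byte 4 bit 4; 4 bits remain
Read 5: bits[36:39] width=3 -> value=2 (bin 010); offset now 39 = byte 4 bit 7; 1 bits remain

Answer: 5 3408 81 47 2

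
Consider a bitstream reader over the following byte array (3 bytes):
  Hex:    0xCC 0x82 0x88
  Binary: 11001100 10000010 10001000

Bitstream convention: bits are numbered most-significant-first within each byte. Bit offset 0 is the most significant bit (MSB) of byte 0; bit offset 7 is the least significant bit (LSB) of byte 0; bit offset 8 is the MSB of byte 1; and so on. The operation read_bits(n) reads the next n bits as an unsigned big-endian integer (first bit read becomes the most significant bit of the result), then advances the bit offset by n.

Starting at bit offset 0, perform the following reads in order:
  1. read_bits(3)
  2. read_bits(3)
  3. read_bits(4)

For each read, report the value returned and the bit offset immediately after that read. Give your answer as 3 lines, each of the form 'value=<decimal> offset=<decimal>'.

Read 1: bits[0:3] width=3 -> value=6 (bin 110); offset now 3 = byte 0 bit 3; 21 bits remain
Read 2: bits[3:6] width=3 -> value=3 (bin 011); offset now 6 = byte 0 bit 6; 18 bits remain
Read 3: bits[6:10] width=4 -> value=2 (bin 0010); offset now 10 = byte 1 bit 2; 14 bits remain

Answer: value=6 offset=3
value=3 offset=6
value=2 offset=10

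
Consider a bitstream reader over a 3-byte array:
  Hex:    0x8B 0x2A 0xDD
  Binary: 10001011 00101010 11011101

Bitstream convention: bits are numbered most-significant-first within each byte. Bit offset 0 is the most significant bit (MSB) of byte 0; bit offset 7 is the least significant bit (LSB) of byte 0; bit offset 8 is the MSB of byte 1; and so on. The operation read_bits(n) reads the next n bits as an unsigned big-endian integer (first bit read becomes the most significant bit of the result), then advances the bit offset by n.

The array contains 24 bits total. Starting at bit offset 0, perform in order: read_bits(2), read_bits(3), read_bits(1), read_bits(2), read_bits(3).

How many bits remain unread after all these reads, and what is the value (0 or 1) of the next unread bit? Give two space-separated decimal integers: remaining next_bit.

Answer: 13 0

Derivation:
Read 1: bits[0:2] width=2 -> value=2 (bin 10); offset now 2 = byte 0 bit 2; 22 bits remain
Read 2: bits[2:5] width=3 -> value=1 (bin 001); offset now 5 = byte 0 bit 5; 19 bits remain
Read 3: bits[5:6] width=1 -> value=0 (bin 0); offset now 6 = byte 0 bit 6; 18 bits remain
Read 4: bits[6:8] width=2 -> value=3 (bin 11); offset now 8 = byte 1 bit 0; 16 bits remain
Read 5: bits[8:11] width=3 -> value=1 (bin 001); offset now 11 = byte 1 bit 3; 13 bits remain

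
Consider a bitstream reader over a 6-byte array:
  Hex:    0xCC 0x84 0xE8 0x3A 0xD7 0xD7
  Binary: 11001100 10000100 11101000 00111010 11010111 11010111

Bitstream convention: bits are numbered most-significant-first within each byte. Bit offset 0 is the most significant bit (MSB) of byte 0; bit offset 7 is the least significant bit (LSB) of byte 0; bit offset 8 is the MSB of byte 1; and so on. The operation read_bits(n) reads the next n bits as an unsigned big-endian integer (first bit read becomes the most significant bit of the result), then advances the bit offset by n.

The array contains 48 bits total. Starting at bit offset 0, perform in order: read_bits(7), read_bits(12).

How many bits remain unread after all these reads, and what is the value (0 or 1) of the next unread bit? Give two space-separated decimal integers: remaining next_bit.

Read 1: bits[0:7] width=7 -> value=102 (bin 1100110); offset now 7 = byte 0 bit 7; 41 bits remain
Read 2: bits[7:19] width=12 -> value=1063 (bin 010000100111); offset now 19 = byte 2 bit 3; 29 bits remain

Answer: 29 0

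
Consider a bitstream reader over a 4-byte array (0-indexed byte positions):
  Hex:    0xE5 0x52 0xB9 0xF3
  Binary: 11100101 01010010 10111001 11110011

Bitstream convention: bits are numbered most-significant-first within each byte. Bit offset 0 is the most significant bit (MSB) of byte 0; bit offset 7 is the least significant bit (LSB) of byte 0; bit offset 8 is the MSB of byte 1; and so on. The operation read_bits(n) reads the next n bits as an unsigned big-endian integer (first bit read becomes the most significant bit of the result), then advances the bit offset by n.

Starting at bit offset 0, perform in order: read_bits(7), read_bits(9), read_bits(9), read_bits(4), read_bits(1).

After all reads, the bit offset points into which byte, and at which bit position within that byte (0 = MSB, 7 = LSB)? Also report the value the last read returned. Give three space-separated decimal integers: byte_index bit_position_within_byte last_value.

Read 1: bits[0:7] width=7 -> value=114 (bin 1110010); offset now 7 = byte 0 bit 7; 25 bits remain
Read 2: bits[7:16] width=9 -> value=338 (bin 101010010); offset now 16 = byte 2 bit 0; 16 bits remain
Read 3: bits[16:25] width=9 -> value=371 (bin 101110011); offset now 25 = byte 3 bit 1; 7 bits remain
Read 4: bits[25:29] width=4 -> value=14 (bin 1110); offset now 29 = byte 3 bit 5; 3 bits remain
Read 5: bits[29:30] width=1 -> value=0 (bin 0); offset now 30 = byte 3 bit 6; 2 bits remain

Answer: 3 6 0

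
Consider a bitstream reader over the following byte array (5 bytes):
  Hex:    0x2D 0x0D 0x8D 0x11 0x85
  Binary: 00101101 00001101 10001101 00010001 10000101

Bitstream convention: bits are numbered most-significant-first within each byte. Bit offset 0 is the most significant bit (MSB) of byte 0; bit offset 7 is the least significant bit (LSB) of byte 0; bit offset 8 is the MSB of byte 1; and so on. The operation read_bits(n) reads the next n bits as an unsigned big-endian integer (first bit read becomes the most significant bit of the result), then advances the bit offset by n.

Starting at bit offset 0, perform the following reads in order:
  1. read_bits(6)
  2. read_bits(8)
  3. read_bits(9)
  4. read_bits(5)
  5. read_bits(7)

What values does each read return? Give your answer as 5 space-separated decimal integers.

Answer: 11 67 198 17 12

Derivation:
Read 1: bits[0:6] width=6 -> value=11 (bin 001011); offset now 6 = byte 0 bit 6; 34 bits remain
Read 2: bits[6:14] width=8 -> value=67 (bin 01000011); offset now 14 = byte 1 bit 6; 26 bits remain
Read 3: bits[14:23] width=9 -> value=198 (bin 011000110); offset now 23 = byte 2 bit 7; 17 bits remain
Read 4: bits[23:28] width=5 -> value=17 (bin 10001); offset now 28 = byte 3 bit 4; 12 bits remain
Read 5: bits[28:35] width=7 -> value=12 (bin 0001100); offset now 35 = byte 4 bit 3; 5 bits remain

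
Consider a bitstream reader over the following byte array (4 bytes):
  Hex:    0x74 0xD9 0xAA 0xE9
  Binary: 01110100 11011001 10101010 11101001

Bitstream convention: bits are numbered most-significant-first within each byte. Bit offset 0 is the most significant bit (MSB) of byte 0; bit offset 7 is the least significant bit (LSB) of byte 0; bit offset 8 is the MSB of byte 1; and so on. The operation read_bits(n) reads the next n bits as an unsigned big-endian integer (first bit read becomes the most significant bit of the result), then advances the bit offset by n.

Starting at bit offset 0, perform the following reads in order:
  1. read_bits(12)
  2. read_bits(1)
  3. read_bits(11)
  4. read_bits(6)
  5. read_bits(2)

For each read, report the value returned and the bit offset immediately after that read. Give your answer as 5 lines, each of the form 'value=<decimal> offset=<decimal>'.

Answer: value=1869 offset=12
value=1 offset=13
value=426 offset=24
value=58 offset=30
value=1 offset=32

Derivation:
Read 1: bits[0:12] width=12 -> value=1869 (bin 011101001101); offset now 12 = byte 1 bit 4; 20 bits remain
Read 2: bits[12:13] width=1 -> value=1 (bin 1); offset now 13 = byte 1 bit 5; 19 bits remain
Read 3: bits[13:24] width=11 -> value=426 (bin 00110101010); offset now 24 = byte 3 bit 0; 8 bits remain
Read 4: bits[24:30] width=6 -> value=58 (bin 111010); offset now 30 = byte 3 bit 6; 2 bits remain
Read 5: bits[30:32] width=2 -> value=1 (bin 01); offset now 32 = byte 4 bit 0; 0 bits remain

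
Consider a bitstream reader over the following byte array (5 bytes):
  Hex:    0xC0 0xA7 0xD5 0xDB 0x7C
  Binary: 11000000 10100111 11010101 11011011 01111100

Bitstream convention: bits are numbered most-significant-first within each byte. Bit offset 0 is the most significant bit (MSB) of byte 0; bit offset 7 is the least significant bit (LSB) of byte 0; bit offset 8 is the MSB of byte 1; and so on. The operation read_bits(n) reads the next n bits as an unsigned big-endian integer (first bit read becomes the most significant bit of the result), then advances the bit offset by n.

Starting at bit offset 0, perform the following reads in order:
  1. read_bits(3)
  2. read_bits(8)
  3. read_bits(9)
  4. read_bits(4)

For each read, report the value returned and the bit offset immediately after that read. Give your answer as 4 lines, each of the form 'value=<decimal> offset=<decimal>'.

Read 1: bits[0:3] width=3 -> value=6 (bin 110); offset now 3 = byte 0 bit 3; 37 bits remain
Read 2: bits[3:11] width=8 -> value=5 (bin 00000101); offset now 11 = byte 1 bit 3; 29 bits remain
Read 3: bits[11:20] width=9 -> value=125 (bin 001111101); offset now 20 = byte 2 bit 4; 20 bits remain
Read 4: bits[20:24] width=4 -> value=5 (bin 0101); offset now 24 = byte 3 bit 0; 16 bits remain

Answer: value=6 offset=3
value=5 offset=11
value=125 offset=20
value=5 offset=24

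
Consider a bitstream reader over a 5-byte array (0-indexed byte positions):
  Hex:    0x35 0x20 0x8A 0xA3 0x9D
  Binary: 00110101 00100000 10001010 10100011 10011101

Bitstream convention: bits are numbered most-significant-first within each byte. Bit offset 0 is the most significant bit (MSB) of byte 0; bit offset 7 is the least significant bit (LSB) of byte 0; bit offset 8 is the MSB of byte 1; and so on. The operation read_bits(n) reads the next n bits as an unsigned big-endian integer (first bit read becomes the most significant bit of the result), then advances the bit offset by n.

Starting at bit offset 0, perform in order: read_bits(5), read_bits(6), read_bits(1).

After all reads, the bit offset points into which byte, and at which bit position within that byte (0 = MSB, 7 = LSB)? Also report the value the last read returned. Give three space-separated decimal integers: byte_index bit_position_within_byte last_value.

Answer: 1 4 0

Derivation:
Read 1: bits[0:5] width=5 -> value=6 (bin 00110); offset now 5 = byte 0 bit 5; 35 bits remain
Read 2: bits[5:11] width=6 -> value=41 (bin 101001); offset now 11 = byte 1 bit 3; 29 bits remain
Read 3: bits[11:12] width=1 -> value=0 (bin 0); offset now 12 = byte 1 bit 4; 28 bits remain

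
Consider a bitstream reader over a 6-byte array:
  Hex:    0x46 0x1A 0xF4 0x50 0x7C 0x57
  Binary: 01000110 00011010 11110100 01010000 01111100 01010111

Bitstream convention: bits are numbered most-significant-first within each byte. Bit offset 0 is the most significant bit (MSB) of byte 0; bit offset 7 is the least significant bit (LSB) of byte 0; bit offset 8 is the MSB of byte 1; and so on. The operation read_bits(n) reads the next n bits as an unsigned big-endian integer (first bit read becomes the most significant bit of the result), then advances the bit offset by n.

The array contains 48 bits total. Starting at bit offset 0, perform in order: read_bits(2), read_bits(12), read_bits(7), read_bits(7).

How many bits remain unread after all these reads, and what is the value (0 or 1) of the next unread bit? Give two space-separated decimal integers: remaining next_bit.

Read 1: bits[0:2] width=2 -> value=1 (bin 01); offset now 2 = byte 0 bit 2; 46 bits remain
Read 2: bits[2:14] width=12 -> value=390 (bin 000110000110); offset now 14 = byte 1 bit 6; 34 bits remain
Read 3: bits[14:21] width=7 -> value=94 (bin 1011110); offset now 21 = byte 2 bit 5; 27 bits remain
Read 4: bits[21:28] width=7 -> value=69 (bin 1000101); offset now 28 = byte 3 bit 4; 20 bits remain

Answer: 20 0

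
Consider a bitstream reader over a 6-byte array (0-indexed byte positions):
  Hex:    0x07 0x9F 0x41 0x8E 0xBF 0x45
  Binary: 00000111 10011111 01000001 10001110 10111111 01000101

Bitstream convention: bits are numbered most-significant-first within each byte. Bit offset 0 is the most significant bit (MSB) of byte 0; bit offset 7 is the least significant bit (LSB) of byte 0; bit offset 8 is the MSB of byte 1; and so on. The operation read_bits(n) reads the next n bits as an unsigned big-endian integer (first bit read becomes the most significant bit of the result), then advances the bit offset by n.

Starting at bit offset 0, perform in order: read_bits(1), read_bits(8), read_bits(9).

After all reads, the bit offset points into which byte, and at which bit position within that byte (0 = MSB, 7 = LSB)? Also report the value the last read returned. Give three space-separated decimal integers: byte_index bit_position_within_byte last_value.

Answer: 2 2 125

Derivation:
Read 1: bits[0:1] width=1 -> value=0 (bin 0); offset now 1 = byte 0 bit 1; 47 bits remain
Read 2: bits[1:9] width=8 -> value=15 (bin 00001111); offset now 9 = byte 1 bit 1; 39 bits remain
Read 3: bits[9:18] width=9 -> value=125 (bin 001111101); offset now 18 = byte 2 bit 2; 30 bits remain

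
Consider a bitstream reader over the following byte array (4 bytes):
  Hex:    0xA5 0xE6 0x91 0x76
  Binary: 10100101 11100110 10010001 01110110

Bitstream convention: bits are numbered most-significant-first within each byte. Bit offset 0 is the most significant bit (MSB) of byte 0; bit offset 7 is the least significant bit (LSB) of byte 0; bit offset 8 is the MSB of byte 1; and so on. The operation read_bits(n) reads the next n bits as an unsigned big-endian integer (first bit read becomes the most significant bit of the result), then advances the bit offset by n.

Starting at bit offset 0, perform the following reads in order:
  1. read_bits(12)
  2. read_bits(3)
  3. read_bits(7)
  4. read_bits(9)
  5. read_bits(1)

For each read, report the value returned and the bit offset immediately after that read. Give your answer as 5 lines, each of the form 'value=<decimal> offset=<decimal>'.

Answer: value=2654 offset=12
value=3 offset=15
value=36 offset=22
value=187 offset=31
value=0 offset=32

Derivation:
Read 1: bits[0:12] width=12 -> value=2654 (bin 101001011110); offset now 12 = byte 1 bit 4; 20 bits remain
Read 2: bits[12:15] width=3 -> value=3 (bin 011); offset now 15 = byte 1 bit 7; 17 bits remain
Read 3: bits[15:22] width=7 -> value=36 (bin 0100100); offset now 22 = byte 2 bit 6; 10 bits remain
Read 4: bits[22:31] width=9 -> value=187 (bin 010111011); offset now 31 = byte 3 bit 7; 1 bits remain
Read 5: bits[31:32] width=1 -> value=0 (bin 0); offset now 32 = byte 4 bit 0; 0 bits remain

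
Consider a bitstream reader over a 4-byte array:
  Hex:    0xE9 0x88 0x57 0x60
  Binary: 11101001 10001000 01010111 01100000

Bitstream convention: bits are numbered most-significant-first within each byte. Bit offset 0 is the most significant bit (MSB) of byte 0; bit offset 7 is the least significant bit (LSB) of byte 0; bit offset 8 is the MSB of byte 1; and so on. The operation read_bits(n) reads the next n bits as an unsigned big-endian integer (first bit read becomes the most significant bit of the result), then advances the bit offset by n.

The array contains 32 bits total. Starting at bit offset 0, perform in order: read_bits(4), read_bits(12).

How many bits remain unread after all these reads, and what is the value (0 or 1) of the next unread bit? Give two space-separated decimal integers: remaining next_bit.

Read 1: bits[0:4] width=4 -> value=14 (bin 1110); offset now 4 = byte 0 bit 4; 28 bits remain
Read 2: bits[4:16] width=12 -> value=2440 (bin 100110001000); offset now 16 = byte 2 bit 0; 16 bits remain

Answer: 16 0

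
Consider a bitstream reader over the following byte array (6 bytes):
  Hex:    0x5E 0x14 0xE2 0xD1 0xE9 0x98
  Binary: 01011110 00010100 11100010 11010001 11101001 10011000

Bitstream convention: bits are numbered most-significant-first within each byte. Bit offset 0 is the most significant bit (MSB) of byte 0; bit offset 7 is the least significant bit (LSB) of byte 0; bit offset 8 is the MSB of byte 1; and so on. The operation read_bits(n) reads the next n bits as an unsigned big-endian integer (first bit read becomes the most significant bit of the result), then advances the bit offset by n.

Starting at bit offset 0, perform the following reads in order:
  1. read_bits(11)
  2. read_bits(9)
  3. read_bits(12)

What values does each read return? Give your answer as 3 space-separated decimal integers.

Answer: 752 334 721

Derivation:
Read 1: bits[0:11] width=11 -> value=752 (bin 01011110000); offset now 11 = byte 1 bit 3; 37 bits remain
Read 2: bits[11:20] width=9 -> value=334 (bin 101001110); offset now 20 = byte 2 bit 4; 28 bits remain
Read 3: bits[20:32] width=12 -> value=721 (bin 001011010001); offset now 32 = byte 4 bit 0; 16 bits remain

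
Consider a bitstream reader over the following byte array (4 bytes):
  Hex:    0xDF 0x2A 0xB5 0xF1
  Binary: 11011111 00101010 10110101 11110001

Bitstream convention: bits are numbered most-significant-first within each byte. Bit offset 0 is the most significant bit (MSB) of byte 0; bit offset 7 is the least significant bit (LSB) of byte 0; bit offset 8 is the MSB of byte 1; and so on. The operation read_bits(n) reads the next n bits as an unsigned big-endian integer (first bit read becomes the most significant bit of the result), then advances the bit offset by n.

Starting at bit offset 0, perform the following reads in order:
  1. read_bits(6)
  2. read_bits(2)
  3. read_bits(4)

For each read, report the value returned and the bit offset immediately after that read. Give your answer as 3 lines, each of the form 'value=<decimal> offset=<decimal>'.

Answer: value=55 offset=6
value=3 offset=8
value=2 offset=12

Derivation:
Read 1: bits[0:6] width=6 -> value=55 (bin 110111); offset now 6 = byte 0 bit 6; 26 bits remain
Read 2: bits[6:8] width=2 -> value=3 (bin 11); offset now 8 = byte 1 bit 0; 24 bits remain
Read 3: bits[8:12] width=4 -> value=2 (bin 0010); offset now 12 = byte 1 bit 4; 20 bits remain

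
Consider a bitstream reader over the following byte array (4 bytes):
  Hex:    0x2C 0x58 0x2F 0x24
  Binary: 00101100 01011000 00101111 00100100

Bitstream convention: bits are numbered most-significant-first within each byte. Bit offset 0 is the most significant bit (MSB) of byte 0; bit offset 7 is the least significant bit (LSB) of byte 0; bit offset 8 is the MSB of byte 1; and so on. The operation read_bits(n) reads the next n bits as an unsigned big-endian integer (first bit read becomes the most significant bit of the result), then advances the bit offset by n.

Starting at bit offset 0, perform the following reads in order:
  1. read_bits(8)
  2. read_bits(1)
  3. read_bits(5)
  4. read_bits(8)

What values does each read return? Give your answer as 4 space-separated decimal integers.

Read 1: bits[0:8] width=8 -> value=44 (bin 00101100); offset now 8 = byte 1 bit 0; 24 bits remain
Read 2: bits[8:9] width=1 -> value=0 (bin 0); offset now 9 = byte 1 bit 1; 23 bits remain
Read 3: bits[9:14] width=5 -> value=22 (bin 10110); offset now 14 = byte 1 bit 6; 18 bits remain
Read 4: bits[14:22] width=8 -> value=11 (bin 00001011); offset now 22 = byte 2 bit 6; 10 bits remain

Answer: 44 0 22 11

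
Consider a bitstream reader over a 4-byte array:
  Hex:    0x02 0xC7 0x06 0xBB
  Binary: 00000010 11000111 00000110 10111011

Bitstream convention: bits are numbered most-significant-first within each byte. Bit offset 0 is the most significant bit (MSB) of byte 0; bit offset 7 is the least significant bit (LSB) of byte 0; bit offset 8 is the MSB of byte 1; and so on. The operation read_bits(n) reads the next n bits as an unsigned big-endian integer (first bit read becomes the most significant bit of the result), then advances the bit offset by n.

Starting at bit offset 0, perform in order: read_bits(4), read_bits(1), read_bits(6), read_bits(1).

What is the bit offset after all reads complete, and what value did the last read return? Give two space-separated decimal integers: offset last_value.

Answer: 12 0

Derivation:
Read 1: bits[0:4] width=4 -> value=0 (bin 0000); offset now 4 = byte 0 bit 4; 28 bits remain
Read 2: bits[4:5] width=1 -> value=0 (bin 0); offset now 5 = byte 0 bit 5; 27 bits remain
Read 3: bits[5:11] width=6 -> value=22 (bin 010110); offset now 11 = byte 1 bit 3; 21 bits remain
Read 4: bits[11:12] width=1 -> value=0 (bin 0); offset now 12 = byte 1 bit 4; 20 bits remain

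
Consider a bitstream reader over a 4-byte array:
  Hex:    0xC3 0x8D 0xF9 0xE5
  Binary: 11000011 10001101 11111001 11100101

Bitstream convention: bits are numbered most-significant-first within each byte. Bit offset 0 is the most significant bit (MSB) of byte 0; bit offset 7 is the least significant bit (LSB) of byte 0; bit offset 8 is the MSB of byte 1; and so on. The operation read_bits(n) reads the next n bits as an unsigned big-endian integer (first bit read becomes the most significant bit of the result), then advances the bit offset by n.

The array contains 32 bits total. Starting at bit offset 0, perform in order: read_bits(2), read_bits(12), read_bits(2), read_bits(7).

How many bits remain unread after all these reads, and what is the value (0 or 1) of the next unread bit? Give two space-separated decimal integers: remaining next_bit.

Read 1: bits[0:2] width=2 -> value=3 (bin 11); offset now 2 = byte 0 bit 2; 30 bits remain
Read 2: bits[2:14] width=12 -> value=227 (bin 000011100011); offset now 14 = byte 1 bit 6; 18 bits remain
Read 3: bits[14:16] width=2 -> value=1 (bin 01); offset now 16 = byte 2 bit 0; 16 bits remain
Read 4: bits[16:23] width=7 -> value=124 (bin 1111100); offset now 23 = byte 2 bit 7; 9 bits remain

Answer: 9 1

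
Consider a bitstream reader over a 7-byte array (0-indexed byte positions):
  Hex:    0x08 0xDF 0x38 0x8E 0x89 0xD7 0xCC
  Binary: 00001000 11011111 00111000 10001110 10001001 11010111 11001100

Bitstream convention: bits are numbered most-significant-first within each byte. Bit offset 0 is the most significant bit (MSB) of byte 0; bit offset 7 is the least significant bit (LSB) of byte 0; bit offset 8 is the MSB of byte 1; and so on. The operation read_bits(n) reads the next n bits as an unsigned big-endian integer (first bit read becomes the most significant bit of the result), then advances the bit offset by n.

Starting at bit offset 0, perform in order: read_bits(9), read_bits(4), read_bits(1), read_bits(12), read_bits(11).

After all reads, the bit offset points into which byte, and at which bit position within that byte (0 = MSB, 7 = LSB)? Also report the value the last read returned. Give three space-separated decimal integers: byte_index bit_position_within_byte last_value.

Read 1: bits[0:9] width=9 -> value=17 (bin 000010001); offset now 9 = byte 1 bit 1; 47 bits remain
Read 2: bits[9:13] width=4 -> value=11 (bin 1011); offset now 13 = byte 1 bit 5; 43 bits remain
Read 3: bits[13:14] width=1 -> value=1 (bin 1); offset now 14 = byte 1 bit 6; 42 bits remain
Read 4: bits[14:26] width=12 -> value=3298 (bin 110011100010); offset now 26 = byte 3 bit 2; 30 bits remain
Read 5: bits[26:37] width=11 -> value=465 (bin 00111010001); offset now 37 = byte 4 bit 5; 19 bits remain

Answer: 4 5 465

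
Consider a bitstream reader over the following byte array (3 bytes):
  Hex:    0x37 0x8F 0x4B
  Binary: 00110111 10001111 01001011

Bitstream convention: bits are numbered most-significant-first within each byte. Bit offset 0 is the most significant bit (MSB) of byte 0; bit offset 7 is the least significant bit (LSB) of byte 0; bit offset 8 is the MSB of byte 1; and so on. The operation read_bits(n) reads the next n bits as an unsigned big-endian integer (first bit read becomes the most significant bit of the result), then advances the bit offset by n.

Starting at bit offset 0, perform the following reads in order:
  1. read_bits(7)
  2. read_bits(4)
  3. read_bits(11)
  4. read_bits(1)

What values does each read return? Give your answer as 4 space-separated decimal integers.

Read 1: bits[0:7] width=7 -> value=27 (bin 0011011); offset now 7 = byte 0 bit 7; 17 bits remain
Read 2: bits[7:11] width=4 -> value=12 (bin 1100); offset now 11 = byte 1 bit 3; 13 bits remain
Read 3: bits[11:22] width=11 -> value=978 (bin 01111010010); offset now 22 = byte 2 bit 6; 2 bits remain
Read 4: bits[22:23] width=1 -> value=1 (bin 1); offset now 23 = byte 2 bit 7; 1 bits remain

Answer: 27 12 978 1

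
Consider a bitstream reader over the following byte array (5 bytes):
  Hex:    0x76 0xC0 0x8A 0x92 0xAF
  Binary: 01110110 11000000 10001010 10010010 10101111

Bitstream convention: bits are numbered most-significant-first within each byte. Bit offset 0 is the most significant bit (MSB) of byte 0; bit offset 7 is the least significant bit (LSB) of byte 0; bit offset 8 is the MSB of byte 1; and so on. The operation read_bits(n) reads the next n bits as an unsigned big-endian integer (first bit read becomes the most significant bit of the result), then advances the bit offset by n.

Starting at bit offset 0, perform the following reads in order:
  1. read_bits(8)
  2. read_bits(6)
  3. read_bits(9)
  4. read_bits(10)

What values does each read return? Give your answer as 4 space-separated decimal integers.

Answer: 118 48 69 293

Derivation:
Read 1: bits[0:8] width=8 -> value=118 (bin 01110110); offset now 8 = byte 1 bit 0; 32 bits remain
Read 2: bits[8:14] width=6 -> value=48 (bin 110000); offset now 14 = byte 1 bit 6; 26 bits remain
Read 3: bits[14:23] width=9 -> value=69 (bin 001000101); offset now 23 = byte 2 bit 7; 17 bits remain
Read 4: bits[23:33] width=10 -> value=293 (bin 0100100101); offset now 33 = byte 4 bit 1; 7 bits remain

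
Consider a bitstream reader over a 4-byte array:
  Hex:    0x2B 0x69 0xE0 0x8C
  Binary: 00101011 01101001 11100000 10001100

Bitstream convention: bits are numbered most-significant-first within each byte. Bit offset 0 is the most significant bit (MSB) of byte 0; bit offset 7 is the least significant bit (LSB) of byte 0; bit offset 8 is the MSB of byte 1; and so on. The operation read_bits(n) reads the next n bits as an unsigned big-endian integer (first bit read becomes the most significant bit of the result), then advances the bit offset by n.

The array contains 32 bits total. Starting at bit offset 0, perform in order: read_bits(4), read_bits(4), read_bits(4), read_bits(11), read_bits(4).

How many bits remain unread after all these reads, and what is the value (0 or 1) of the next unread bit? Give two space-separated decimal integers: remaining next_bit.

Read 1: bits[0:4] width=4 -> value=2 (bin 0010); offset now 4 = byte 0 bit 4; 28 bits remain
Read 2: bits[4:8] width=4 -> value=11 (bin 1011); offset now 8 = byte 1 bit 0; 24 bits remain
Read 3: bits[8:12] width=4 -> value=6 (bin 0110); offset now 12 = byte 1 bit 4; 20 bits remain
Read 4: bits[12:23] width=11 -> value=1264 (bin 10011110000); offset now 23 = byte 2 bit 7; 9 bits remain
Read 5: bits[23:27] width=4 -> value=4 (bin 0100); offset now 27 = byte 3 bit 3; 5 bits remain

Answer: 5 0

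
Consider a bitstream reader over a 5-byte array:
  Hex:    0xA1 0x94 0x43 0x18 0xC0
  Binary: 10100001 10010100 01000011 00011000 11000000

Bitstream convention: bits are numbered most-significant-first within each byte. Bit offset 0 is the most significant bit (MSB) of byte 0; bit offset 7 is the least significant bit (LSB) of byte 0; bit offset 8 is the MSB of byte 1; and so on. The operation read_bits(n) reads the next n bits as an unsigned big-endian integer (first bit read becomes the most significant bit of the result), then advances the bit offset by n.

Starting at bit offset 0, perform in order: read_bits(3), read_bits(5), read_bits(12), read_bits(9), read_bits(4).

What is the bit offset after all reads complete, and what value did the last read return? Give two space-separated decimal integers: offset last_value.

Read 1: bits[0:3] width=3 -> value=5 (bin 101); offset now 3 = byte 0 bit 3; 37 bits remain
Read 2: bits[3:8] width=5 -> value=1 (bin 00001); offset now 8 = byte 1 bit 0; 32 bits remain
Read 3: bits[8:20] width=12 -> value=2372 (bin 100101000100); offset now 20 = byte 2 bit 4; 20 bits remain
Read 4: bits[20:29] width=9 -> value=99 (bin 001100011); offset now 29 = byte 3 bit 5; 11 bits remain
Read 5: bits[29:33] width=4 -> value=1 (bin 0001); offset now 33 = byte 4 bit 1; 7 bits remain

Answer: 33 1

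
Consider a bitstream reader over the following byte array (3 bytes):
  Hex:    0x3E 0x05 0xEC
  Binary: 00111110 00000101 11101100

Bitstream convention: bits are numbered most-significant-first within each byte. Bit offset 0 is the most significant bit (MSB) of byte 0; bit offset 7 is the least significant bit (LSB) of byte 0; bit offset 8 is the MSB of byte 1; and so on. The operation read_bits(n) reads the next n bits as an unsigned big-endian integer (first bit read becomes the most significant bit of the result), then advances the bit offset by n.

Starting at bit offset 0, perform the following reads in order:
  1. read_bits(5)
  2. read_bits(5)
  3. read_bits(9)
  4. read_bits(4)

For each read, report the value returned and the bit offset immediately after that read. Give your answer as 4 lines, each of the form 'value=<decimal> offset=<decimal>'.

Read 1: bits[0:5] width=5 -> value=7 (bin 00111); offset now 5 = byte 0 bit 5; 19 bits remain
Read 2: bits[5:10] width=5 -> value=24 (bin 11000); offset now 10 = byte 1 bit 2; 14 bits remain
Read 3: bits[10:19] width=9 -> value=47 (bin 000101111); offset now 19 = byte 2 bit 3; 5 bits remain
Read 4: bits[19:23] width=4 -> value=6 (bin 0110); offset now 23 = byte 2 bit 7; 1 bits remain

Answer: value=7 offset=5
value=24 offset=10
value=47 offset=19
value=6 offset=23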